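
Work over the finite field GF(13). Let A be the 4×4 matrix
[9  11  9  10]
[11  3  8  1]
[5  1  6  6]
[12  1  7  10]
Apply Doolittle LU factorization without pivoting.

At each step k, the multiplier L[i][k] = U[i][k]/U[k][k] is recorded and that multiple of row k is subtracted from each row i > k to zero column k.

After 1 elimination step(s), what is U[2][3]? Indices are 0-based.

U[2][3] = 12

[col 0] pivot 9
  R1 -= 7*R0 → (0, 4, 10, 9)  (L[1][0] := 7)
  R2 -= 2*R0 → (0, 5, 1, 12)  (L[2][0] := 2)
  R3 -= 10*R0 → (0, 8, 8, 1)  (L[3][0] := 10)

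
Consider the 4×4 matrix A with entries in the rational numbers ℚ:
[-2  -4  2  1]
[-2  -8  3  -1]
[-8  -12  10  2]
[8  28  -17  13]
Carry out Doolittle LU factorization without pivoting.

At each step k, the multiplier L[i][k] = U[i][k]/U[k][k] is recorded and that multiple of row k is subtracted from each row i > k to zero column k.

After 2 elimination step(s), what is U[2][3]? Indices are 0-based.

[col 0] pivot -2
  R1 -= 1*R0 → (0, -4, 1, -2)  (L[1][0] := 1)
  R2 -= 4*R0 → (0, 4, 2, -2)  (L[2][0] := 4)
  R3 -= -4*R0 → (0, 12, -9, 17)  (L[3][0] := -4)
[col 1] pivot -4
  R2 -= -1*R1 → (0, 0, 3, -4)  (L[2][1] := -1)
  R3 -= -3*R1 → (0, 0, -6, 11)  (L[3][1] := -3)

U[2][3] = -4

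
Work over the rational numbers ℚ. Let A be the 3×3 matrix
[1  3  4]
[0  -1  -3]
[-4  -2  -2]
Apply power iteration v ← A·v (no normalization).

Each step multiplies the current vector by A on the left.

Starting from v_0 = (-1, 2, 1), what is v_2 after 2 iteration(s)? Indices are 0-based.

v_2 = (-14, 11, -22)

v_0 = (-1, 2, 1).
v_1 = A·v_0 = (9, -5, -2).
v_2 = A·v_1 = (-14, 11, -22).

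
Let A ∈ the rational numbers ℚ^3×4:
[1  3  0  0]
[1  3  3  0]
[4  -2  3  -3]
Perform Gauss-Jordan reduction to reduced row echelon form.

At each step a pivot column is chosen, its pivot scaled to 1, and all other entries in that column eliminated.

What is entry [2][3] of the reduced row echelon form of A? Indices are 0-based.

M[2][3] = 0

[1] R0 /= 1  ⇒  (1, 3, 0, 0)
     R1 -= 1·R0  ⇒  (0, 0, 3, 0)
     R2 -= 4·R0  ⇒  (0, -14, 3, -3)
[2] R1 <-> R2
[2] R1 /= -14  ⇒  (0, 1, -3/14, 3/14)
     R0 -= 3·R1  ⇒  (1, 0, 9/14, -9/14)
[3] R2 /= 3  ⇒  (0, 0, 1, 0)
     R0 -= 9/14·R2  ⇒  (1, 0, 0, -9/14)
     R1 -= -3/14·R2  ⇒  (0, 1, 0, 3/14)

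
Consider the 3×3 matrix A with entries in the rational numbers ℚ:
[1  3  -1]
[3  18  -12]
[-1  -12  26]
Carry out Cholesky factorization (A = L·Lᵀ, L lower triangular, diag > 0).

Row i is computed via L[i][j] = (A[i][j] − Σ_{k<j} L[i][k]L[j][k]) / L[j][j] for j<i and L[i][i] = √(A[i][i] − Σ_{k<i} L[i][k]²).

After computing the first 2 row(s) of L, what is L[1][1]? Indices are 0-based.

L[1][1] = 3

Step 1: L[0][0] = √(1) = 1.
  L[1][0] = (3) / L[0][0] = 3.
Step 2: L[1][1] = √(9) = 3.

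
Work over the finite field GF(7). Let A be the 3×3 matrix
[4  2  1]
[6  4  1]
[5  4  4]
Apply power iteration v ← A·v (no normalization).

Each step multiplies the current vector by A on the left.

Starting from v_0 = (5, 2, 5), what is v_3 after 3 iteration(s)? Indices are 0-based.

v_3 = (2, 1, 3)

v_0 = (5, 2, 5).
v_1 = A·v_0 = (1, 1, 4).
v_2 = A·v_1 = (3, 0, 4).
v_3 = A·v_2 = (2, 1, 3).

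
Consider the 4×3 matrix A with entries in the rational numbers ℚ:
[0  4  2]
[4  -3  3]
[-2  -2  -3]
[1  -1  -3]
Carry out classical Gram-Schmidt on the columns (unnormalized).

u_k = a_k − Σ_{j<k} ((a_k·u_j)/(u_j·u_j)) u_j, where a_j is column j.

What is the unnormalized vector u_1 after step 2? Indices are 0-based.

u_1 = (4, -9/7, -20/7, -4/7)

Step 1: u_0 = a_0 = (0, 4, -2, 1).
Step 2: u_1 = a_1 − (-3/7)·u_0 = (4, -9/7, -20/7, -4/7).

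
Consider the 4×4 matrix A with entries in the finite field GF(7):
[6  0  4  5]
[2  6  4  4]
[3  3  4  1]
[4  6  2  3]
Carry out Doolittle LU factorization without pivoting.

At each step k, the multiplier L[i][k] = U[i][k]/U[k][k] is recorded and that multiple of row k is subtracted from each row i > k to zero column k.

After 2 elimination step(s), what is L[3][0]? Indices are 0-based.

L[3][0] = 3

Step 1: pivot at (0,0) is 6.
  row1 ← row1 − (5)·row0  ⇒  L[1][0]=5, U row1=(0, 6, 5, 0)
  row2 ← row2 − (4)·row0  ⇒  L[2][0]=4, U row2=(0, 3, 2, 2)
  row3 ← row3 − (3)·row0  ⇒  L[3][0]=3, U row3=(0, 6, 4, 2)
Step 2: pivot at (1,1) is 6.
  row2 ← row2 − (4)·row1  ⇒  L[2][1]=4, U row2=(0, 0, 3, 2)
  row3 ← row3 − (1)·row1  ⇒  L[3][1]=1, U row3=(0, 0, 6, 2)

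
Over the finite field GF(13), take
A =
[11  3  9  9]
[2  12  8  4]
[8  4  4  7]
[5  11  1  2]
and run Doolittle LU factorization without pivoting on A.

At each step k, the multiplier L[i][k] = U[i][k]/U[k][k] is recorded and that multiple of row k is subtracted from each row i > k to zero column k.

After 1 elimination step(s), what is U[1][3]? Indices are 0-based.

U[1][3] = 0

[col 0] pivot 11
  R1 -= 12*R0 → (0, 2, 4, 0)  (L[1][0] := 12)
  R2 -= 9*R0 → (0, 3, 1, 4)  (L[2][0] := 9)
  R3 -= 4*R0 → (0, 12, 4, 5)  (L[3][0] := 4)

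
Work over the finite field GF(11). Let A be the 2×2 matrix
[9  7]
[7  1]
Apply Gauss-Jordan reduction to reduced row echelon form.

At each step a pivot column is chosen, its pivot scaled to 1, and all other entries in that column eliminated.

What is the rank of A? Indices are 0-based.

step 1: normalize row 0 (÷9) = (1, 2)
  row 1: subtract 7×row0 = (0, 9)
step 2: normalize row 1 (÷9) = (0, 1)
  row 0: subtract 2×row1 = (1, 0)

rank = 2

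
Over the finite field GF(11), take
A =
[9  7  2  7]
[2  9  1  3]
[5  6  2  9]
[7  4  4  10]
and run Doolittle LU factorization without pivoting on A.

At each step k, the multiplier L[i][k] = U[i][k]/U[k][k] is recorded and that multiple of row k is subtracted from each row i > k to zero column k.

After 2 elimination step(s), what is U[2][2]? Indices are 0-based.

U[2][2] = 5

[col 0] pivot 9
  R1 -= 10*R0 → (0, 5, 3, 10)  (L[1][0] := 10)
  R2 -= 3*R0 → (0, 7, 7, 10)  (L[2][0] := 3)
  R3 -= 2*R0 → (0, 1, 0, 7)  (L[3][0] := 2)
[col 1] pivot 5
  R2 -= 8*R1 → (0, 0, 5, 7)  (L[2][1] := 8)
  R3 -= 9*R1 → (0, 0, 6, 5)  (L[3][1] := 9)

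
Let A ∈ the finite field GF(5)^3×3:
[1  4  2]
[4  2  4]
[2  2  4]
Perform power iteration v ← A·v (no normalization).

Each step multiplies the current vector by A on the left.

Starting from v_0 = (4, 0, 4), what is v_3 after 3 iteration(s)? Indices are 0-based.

v_0 = (4, 0, 4).
v_1 = A·v_0 = (2, 2, 4).
v_2 = A·v_1 = (3, 3, 4).
v_3 = A·v_2 = (3, 4, 3).

v_3 = (3, 4, 3)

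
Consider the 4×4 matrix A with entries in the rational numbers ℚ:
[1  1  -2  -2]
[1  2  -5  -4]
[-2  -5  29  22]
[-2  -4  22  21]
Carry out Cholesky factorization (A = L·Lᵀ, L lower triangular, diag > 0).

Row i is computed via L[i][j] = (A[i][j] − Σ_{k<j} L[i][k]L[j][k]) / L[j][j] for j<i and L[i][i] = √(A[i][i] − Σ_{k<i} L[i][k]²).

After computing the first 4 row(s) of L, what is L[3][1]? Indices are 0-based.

L[3][1] = -2

Step 1: L[0][0] = √(1) = 1.
  L[1][0] = (1) / L[0][0] = 1.
Step 2: L[1][1] = √(1) = 1.
  L[2][0] = (-2) / L[0][0] = -2.
  L[2][1] = (-3) / L[1][1] = -3.
Step 3: L[2][2] = √(16) = 4.
  L[3][0] = (-2) / L[0][0] = -2.
  L[3][1] = (-2) / L[1][1] = -2.
  L[3][2] = (12) / L[2][2] = 3.
Step 4: L[3][3] = √(4) = 2.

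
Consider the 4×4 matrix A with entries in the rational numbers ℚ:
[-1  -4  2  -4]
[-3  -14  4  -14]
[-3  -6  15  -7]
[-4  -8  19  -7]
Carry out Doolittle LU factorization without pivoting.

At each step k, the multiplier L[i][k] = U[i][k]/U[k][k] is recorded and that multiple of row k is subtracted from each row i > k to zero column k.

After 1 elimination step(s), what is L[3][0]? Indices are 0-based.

L[3][0] = 4

k=0: U[0][0]=-1
  eliminate (1,0): mult=3, new row 1: (0, -2, -2, -2); set L[1][0]=3
  eliminate (2,0): mult=3, new row 2: (0, 6, 9, 5); set L[2][0]=3
  eliminate (3,0): mult=4, new row 3: (0, 8, 11, 9); set L[3][0]=4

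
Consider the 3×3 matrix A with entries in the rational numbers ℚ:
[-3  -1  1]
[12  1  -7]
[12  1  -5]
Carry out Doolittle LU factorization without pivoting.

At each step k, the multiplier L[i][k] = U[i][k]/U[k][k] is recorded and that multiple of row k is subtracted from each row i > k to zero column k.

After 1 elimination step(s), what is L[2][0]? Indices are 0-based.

L[2][0] = -4

[col 0] pivot -3
  R1 -= -4*R0 → (0, -3, -3)  (L[1][0] := -4)
  R2 -= -4*R0 → (0, -3, -1)  (L[2][0] := -4)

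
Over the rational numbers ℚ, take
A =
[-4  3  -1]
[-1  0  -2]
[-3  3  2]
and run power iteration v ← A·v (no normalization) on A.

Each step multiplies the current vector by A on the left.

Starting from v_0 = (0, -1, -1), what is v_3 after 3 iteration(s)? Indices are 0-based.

v_3 = (-42, -23, -17)

v_0 = (0, -1, -1).
v_1 = A·v_0 = (-2, 2, -5).
v_2 = A·v_1 = (19, 12, 2).
v_3 = A·v_2 = (-42, -23, -17).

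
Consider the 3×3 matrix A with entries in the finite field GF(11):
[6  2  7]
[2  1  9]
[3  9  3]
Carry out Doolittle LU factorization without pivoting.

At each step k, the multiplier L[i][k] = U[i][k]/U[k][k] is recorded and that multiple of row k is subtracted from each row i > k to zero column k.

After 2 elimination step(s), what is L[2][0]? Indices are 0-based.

Step 1: pivot at (0,0) is 6.
  row1 ← row1 − (4)·row0  ⇒  L[1][0]=4, U row1=(0, 4, 3)
  row2 ← row2 − (6)·row0  ⇒  L[2][0]=6, U row2=(0, 8, 5)
Step 2: pivot at (1,1) is 4.
  row2 ← row2 − (2)·row1  ⇒  L[2][1]=2, U row2=(0, 0, 10)

L[2][0] = 6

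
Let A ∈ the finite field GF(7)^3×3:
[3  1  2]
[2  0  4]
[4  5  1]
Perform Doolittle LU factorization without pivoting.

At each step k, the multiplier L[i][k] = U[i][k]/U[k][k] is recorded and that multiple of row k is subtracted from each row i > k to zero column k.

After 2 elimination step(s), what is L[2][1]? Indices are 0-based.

[col 0] pivot 3
  R1 -= 3*R0 → (0, 4, 5)  (L[1][0] := 3)
  R2 -= 6*R0 → (0, 6, 3)  (L[2][0] := 6)
[col 1] pivot 4
  R2 -= 5*R1 → (0, 0, 6)  (L[2][1] := 5)

L[2][1] = 5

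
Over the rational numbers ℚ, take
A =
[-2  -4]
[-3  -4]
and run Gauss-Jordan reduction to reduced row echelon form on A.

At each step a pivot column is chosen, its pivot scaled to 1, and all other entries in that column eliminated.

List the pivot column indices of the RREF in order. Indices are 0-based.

step 1: normalize row 0 (÷-2) = (1, 2)
  row 1: subtract -3×row0 = (0, 2)
step 2: normalize row 1 (÷2) = (0, 1)
  row 0: subtract 2×row1 = (1, 0)

pivot columns: 0, 1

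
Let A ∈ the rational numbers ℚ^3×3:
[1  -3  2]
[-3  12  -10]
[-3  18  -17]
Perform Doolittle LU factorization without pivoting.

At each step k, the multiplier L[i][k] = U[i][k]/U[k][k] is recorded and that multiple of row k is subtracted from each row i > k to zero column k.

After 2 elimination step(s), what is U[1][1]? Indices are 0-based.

U[1][1] = 3

k=0: U[0][0]=1
  eliminate (1,0): mult=-3, new row 1: (0, 3, -4); set L[1][0]=-3
  eliminate (2,0): mult=-3, new row 2: (0, 9, -11); set L[2][0]=-3
k=1: U[1][1]=3
  eliminate (2,1): mult=3, new row 2: (0, 0, 1); set L[2][1]=3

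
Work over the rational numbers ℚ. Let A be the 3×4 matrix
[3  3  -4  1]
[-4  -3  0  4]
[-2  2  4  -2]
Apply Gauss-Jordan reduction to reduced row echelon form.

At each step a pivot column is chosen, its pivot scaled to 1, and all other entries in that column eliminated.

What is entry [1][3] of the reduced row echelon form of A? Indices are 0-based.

pivot(0,0)=3: scale R0 → (1, 1, -4/3, 1/3)
  clear (1,0): R1 −= (-4)R0 → (0, 1, -16/3, 16/3)
  clear (2,0): R2 −= (-2)R0 → (0, 4, 4/3, -4/3)
pivot(1,1)=1: scale R1 → (0, 1, -16/3, 16/3)
  clear (0,1): R0 −= (1)R1 → (1, 0, 4, -5)
  clear (2,1): R2 −= (4)R1 → (0, 0, 68/3, -68/3)
pivot(2,2)=68/3: scale R2 → (0, 0, 1, -1)
  clear (0,2): R0 −= (4)R2 → (1, 0, 0, -1)
  clear (1,2): R1 −= (-16/3)R2 → (0, 1, 0, 0)

M[1][3] = 0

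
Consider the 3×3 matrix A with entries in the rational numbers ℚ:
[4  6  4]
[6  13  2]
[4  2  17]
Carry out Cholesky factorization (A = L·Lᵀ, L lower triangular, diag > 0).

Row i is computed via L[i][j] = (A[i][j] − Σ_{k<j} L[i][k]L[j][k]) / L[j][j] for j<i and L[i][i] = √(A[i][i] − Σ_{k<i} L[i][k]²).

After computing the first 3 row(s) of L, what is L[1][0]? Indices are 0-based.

L[1][0] = 3

Step 1: L[0][0] = √(4) = 2.
  L[1][0] = (6) / L[0][0] = 3.
Step 2: L[1][1] = √(4) = 2.
  L[2][0] = (4) / L[0][0] = 2.
  L[2][1] = (-4) / L[1][1] = -2.
Step 3: L[2][2] = √(9) = 3.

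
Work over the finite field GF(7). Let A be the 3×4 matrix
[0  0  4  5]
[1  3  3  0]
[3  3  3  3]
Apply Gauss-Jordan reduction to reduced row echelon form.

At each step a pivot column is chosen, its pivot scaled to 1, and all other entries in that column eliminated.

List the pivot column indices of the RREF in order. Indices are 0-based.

pivot columns: 0, 1, 2

step 1: exchange rows 0,1
step 1: normalize row 0 (÷1) = (1, 3, 3, 0)
  row 2: subtract 3×row0 = (0, 1, 1, 3)
step 2: exchange rows 1,2
step 2: normalize row 1 (÷1) = (0, 1, 1, 3)
  row 0: subtract 3×row1 = (1, 0, 0, 5)
step 3: normalize row 2 (÷4) = (0, 0, 1, 3)
  row 1: subtract 1×row2 = (0, 1, 0, 0)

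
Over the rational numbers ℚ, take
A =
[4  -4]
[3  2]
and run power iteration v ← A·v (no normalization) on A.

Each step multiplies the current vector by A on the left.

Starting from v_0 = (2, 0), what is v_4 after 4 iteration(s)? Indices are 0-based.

v_4 = (-832, -144)

v_0 = (2, 0).
v_1 = A·v_0 = (8, 6).
v_2 = A·v_1 = (8, 36).
v_3 = A·v_2 = (-112, 96).
v_4 = A·v_3 = (-832, -144).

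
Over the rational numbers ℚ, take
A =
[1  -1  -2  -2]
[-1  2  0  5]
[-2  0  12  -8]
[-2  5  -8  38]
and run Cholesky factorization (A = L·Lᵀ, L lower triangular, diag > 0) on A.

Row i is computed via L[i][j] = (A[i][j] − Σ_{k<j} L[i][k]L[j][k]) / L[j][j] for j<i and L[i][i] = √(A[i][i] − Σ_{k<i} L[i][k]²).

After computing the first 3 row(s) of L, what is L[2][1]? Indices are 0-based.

L[2][1] = -2

Step 1: L[0][0] = √(1) = 1.
  L[1][0] = (-1) / L[0][0] = -1.
Step 2: L[1][1] = √(1) = 1.
  L[2][0] = (-2) / L[0][0] = -2.
  L[2][1] = (-2) / L[1][1] = -2.
Step 3: L[2][2] = √(4) = 2.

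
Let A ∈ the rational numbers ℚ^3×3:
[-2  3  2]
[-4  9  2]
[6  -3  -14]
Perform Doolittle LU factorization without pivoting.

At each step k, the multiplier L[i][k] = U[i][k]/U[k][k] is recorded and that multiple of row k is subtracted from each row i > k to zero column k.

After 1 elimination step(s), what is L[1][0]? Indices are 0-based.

L[1][0] = 2

[col 0] pivot -2
  R1 -= 2*R0 → (0, 3, -2)  (L[1][0] := 2)
  R2 -= -3*R0 → (0, 6, -8)  (L[2][0] := -3)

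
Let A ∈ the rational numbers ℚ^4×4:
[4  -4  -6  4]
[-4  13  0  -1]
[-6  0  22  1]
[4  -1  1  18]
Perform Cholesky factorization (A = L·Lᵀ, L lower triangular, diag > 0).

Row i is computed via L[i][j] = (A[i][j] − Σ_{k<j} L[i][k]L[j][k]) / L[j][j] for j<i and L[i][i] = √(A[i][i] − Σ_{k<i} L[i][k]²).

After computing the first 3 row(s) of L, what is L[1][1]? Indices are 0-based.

Step 1: L[0][0] = √(4) = 2.
  L[1][0] = (-4) / L[0][0] = -2.
Step 2: L[1][1] = √(9) = 3.
  L[2][0] = (-6) / L[0][0] = -3.
  L[2][1] = (-6) / L[1][1] = -2.
Step 3: L[2][2] = √(9) = 3.

L[1][1] = 3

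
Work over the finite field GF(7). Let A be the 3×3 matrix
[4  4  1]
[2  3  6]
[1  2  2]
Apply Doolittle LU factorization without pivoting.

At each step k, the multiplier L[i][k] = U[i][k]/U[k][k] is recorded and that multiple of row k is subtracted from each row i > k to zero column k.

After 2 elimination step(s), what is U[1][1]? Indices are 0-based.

[col 0] pivot 4
  R1 -= 4*R0 → (0, 1, 2)  (L[1][0] := 4)
  R2 -= 2*R0 → (0, 1, 0)  (L[2][0] := 2)
[col 1] pivot 1
  R2 -= 1*R1 → (0, 0, 5)  (L[2][1] := 1)

U[1][1] = 1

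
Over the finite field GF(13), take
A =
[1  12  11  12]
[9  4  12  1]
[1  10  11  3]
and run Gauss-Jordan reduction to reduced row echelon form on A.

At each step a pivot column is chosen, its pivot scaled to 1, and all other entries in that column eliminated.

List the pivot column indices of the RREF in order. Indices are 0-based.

[1] R0 /= 1  ⇒  (1, 12, 11, 12)
     R1 -= 9·R0  ⇒  (0, 0, 4, 10)
     R2 -= 1·R0  ⇒  (0, 11, 0, 4)
[2] R1 <-> R2
[2] R1 /= 11  ⇒  (0, 1, 0, 11)
     R0 -= 12·R1  ⇒  (1, 0, 11, 10)
[3] R2 /= 4  ⇒  (0, 0, 1, 9)
     R0 -= 11·R2  ⇒  (1, 0, 0, 2)

pivot columns: 0, 1, 2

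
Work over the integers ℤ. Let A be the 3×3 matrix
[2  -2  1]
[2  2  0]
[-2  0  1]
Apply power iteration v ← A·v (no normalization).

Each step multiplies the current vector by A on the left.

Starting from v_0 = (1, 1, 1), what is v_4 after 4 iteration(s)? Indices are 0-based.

v_0 = (1, 1, 1).
v_1 = A·v_0 = (1, 4, -1).
v_2 = A·v_1 = (-7, 10, -3).
v_3 = A·v_2 = (-37, 6, 11).
v_4 = A·v_3 = (-75, -62, 85).

v_4 = (-75, -62, 85)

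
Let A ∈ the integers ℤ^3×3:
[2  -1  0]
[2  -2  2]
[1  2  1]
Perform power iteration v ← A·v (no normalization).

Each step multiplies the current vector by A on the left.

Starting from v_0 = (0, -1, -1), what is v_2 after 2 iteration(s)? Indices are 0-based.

v_0 = (0, -1, -1).
v_1 = A·v_0 = (1, 0, -3).
v_2 = A·v_1 = (2, -4, -2).

v_2 = (2, -4, -2)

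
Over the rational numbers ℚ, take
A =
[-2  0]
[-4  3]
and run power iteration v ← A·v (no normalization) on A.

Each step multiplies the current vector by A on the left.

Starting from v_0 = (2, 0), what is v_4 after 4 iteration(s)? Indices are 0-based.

v_0 = (2, 0).
v_1 = A·v_0 = (-4, -8).
v_2 = A·v_1 = (8, -8).
v_3 = A·v_2 = (-16, -56).
v_4 = A·v_3 = (32, -104).

v_4 = (32, -104)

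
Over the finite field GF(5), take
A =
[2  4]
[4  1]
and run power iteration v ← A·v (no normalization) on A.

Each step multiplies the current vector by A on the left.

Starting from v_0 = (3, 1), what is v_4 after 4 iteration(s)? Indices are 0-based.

v_0 = (3, 1).
v_1 = A·v_0 = (0, 3).
v_2 = A·v_1 = (2, 3).
v_3 = A·v_2 = (1, 1).
v_4 = A·v_3 = (1, 0).

v_4 = (1, 0)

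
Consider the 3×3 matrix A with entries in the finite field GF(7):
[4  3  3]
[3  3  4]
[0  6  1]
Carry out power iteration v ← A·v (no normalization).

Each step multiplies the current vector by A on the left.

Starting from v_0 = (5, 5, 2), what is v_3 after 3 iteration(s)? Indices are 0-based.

v_0 = (5, 5, 2).
v_1 = A·v_0 = (6, 3, 4).
v_2 = A·v_1 = (3, 1, 1).
v_3 = A·v_2 = (4, 2, 0).

v_3 = (4, 2, 0)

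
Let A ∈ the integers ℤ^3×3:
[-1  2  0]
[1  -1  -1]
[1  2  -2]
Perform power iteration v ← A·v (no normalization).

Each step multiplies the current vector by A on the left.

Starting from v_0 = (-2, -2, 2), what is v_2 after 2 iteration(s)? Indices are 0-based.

v_0 = (-2, -2, 2).
v_1 = A·v_0 = (-2, -2, -10).
v_2 = A·v_1 = (-2, 10, 14).

v_2 = (-2, 10, 14)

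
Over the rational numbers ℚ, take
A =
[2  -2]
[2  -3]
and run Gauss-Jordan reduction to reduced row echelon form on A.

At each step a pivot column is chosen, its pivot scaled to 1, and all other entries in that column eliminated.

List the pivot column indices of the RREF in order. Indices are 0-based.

pivot(0,0)=2: scale R0 → (1, -1)
  clear (1,0): R1 −= (2)R0 → (0, -1)
pivot(1,1)=-1: scale R1 → (0, 1)
  clear (0,1): R0 −= (-1)R1 → (1, 0)

pivot columns: 0, 1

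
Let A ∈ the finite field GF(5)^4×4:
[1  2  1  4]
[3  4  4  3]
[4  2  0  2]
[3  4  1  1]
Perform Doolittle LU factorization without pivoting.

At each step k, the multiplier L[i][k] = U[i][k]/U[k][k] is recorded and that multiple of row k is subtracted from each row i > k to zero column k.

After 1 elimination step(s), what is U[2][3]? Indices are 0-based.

U[2][3] = 1

k=0: U[0][0]=1
  eliminate (1,0): mult=3, new row 1: (0, 3, 1, 1); set L[1][0]=3
  eliminate (2,0): mult=4, new row 2: (0, 4, 1, 1); set L[2][0]=4
  eliminate (3,0): mult=3, new row 3: (0, 3, 3, 4); set L[3][0]=3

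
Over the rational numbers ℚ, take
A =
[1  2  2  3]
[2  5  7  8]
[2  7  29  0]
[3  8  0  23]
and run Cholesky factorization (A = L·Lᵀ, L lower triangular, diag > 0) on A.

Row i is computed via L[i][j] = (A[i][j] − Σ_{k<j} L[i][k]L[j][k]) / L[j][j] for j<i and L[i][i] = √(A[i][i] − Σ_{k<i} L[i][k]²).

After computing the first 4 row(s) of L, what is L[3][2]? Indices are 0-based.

L[3][2] = -3

Step 1: L[0][0] = √(1) = 1.
  L[1][0] = (2) / L[0][0] = 2.
Step 2: L[1][1] = √(1) = 1.
  L[2][0] = (2) / L[0][0] = 2.
  L[2][1] = (3) / L[1][1] = 3.
Step 3: L[2][2] = √(16) = 4.
  L[3][0] = (3) / L[0][0] = 3.
  L[3][1] = (2) / L[1][1] = 2.
  L[3][2] = (-12) / L[2][2] = -3.
Step 4: L[3][3] = √(1) = 1.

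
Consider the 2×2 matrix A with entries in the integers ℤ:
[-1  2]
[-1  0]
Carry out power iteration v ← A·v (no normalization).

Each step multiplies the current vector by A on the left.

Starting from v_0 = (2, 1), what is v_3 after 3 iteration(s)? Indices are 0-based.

v_0 = (2, 1).
v_1 = A·v_0 = (0, -2).
v_2 = A·v_1 = (-4, 0).
v_3 = A·v_2 = (4, 4).

v_3 = (4, 4)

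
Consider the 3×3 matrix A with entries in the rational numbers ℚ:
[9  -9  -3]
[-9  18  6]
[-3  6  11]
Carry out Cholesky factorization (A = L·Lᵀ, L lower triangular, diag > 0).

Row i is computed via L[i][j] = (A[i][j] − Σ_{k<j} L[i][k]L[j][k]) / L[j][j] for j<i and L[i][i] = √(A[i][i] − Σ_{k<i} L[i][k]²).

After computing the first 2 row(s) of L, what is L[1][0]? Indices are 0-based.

Step 1: L[0][0] = √(9) = 3.
  L[1][0] = (-9) / L[0][0] = -3.
Step 2: L[1][1] = √(9) = 3.

L[1][0] = -3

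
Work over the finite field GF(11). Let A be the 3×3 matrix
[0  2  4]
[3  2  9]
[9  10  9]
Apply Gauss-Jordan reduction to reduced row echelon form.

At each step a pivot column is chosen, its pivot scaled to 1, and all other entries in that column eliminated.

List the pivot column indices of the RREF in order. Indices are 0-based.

pivot columns: 0, 1, 2

pivot(0,0): swap R0↔R1
pivot(0,0)=3: scale R0 → (1, 8, 3)
  clear (2,0): R2 −= (9)R0 → (0, 4, 4)
pivot(1,1)=2: scale R1 → (0, 1, 2)
  clear (0,1): R0 −= (8)R1 → (1, 0, 9)
  clear (2,1): R2 −= (4)R1 → (0, 0, 7)
pivot(2,2)=7: scale R2 → (0, 0, 1)
  clear (0,2): R0 −= (9)R2 → (1, 0, 0)
  clear (1,2): R1 −= (2)R2 → (0, 1, 0)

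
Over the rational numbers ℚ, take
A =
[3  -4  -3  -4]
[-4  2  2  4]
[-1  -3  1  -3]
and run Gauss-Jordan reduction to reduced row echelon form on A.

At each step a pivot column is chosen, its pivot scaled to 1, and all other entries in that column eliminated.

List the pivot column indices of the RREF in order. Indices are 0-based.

step 1: normalize row 0 (÷3) = (1, -4/3, -1, -4/3)
  row 1: subtract -4×row0 = (0, -10/3, -2, -4/3)
  row 2: subtract -1×row0 = (0, -13/3, 0, -13/3)
step 2: normalize row 1 (÷-10/3) = (0, 1, 3/5, 2/5)
  row 0: subtract -4/3×row1 = (1, 0, -1/5, -4/5)
  row 2: subtract -13/3×row1 = (0, 0, 13/5, -13/5)
step 3: normalize row 2 (÷13/5) = (0, 0, 1, -1)
  row 0: subtract -1/5×row2 = (1, 0, 0, -1)
  row 1: subtract 3/5×row2 = (0, 1, 0, 1)

pivot columns: 0, 1, 2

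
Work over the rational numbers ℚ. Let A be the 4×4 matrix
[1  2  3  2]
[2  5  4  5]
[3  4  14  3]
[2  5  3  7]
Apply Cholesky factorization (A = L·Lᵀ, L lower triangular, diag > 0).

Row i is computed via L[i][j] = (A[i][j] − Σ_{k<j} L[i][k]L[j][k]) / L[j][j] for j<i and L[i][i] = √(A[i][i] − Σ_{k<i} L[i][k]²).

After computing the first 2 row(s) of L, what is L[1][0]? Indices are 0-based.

Step 1: L[0][0] = √(1) = 1.
  L[1][0] = (2) / L[0][0] = 2.
Step 2: L[1][1] = √(1) = 1.

L[1][0] = 2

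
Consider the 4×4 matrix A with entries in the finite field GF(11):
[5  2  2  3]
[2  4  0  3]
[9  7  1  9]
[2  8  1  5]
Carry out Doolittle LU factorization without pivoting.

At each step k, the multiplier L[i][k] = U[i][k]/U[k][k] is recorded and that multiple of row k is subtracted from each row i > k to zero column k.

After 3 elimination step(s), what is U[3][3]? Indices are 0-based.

k=0: U[0][0]=5
  eliminate (1,0): mult=7, new row 1: (0, 1, 8, 4); set L[1][0]=7
  eliminate (2,0): mult=4, new row 2: (0, 10, 4, 8); set L[2][0]=4
  eliminate (3,0): mult=7, new row 3: (0, 5, 9, 6); set L[3][0]=7
k=1: U[1][1]=1
  eliminate (2,1): mult=10, new row 2: (0, 0, 1, 1); set L[2][1]=10
  eliminate (3,1): mult=5, new row 3: (0, 0, 2, 8); set L[3][1]=5
k=2: U[2][2]=1
  eliminate (3,2): mult=2, new row 3: (0, 0, 0, 6); set L[3][2]=2

U[3][3] = 6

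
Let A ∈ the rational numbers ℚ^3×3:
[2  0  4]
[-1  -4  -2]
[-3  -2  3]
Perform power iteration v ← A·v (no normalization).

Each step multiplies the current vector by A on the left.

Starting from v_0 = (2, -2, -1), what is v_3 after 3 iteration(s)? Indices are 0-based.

v_0 = (2, -2, -1).
v_1 = A·v_0 = (0, 8, -5).
v_2 = A·v_1 = (-20, -22, -31).
v_3 = A·v_2 = (-164, 170, 11).

v_3 = (-164, 170, 11)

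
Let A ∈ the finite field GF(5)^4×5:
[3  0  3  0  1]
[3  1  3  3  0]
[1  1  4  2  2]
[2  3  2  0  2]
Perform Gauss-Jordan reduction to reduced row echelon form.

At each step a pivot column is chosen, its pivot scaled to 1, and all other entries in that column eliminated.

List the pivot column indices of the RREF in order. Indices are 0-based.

pivot(0,0)=3: scale R0 → (1, 0, 1, 0, 2)
  clear (1,0): R1 −= (3)R0 → (0, 1, 0, 3, 4)
  clear (2,0): R2 −= (1)R0 → (0, 1, 3, 2, 0)
  clear (3,0): R3 −= (2)R0 → (0, 3, 0, 0, 3)
pivot(1,1)=1: scale R1 → (0, 1, 0, 3, 4)
  clear (2,1): R2 −= (1)R1 → (0, 0, 3, 4, 1)
  clear (3,1): R3 −= (3)R1 → (0, 0, 0, 1, 1)
pivot(2,2)=3: scale R2 → (0, 0, 1, 3, 2)
  clear (0,2): R0 −= (1)R2 → (1, 0, 0, 2, 0)
pivot(3,3)=1: scale R3 → (0, 0, 0, 1, 1)
  clear (0,3): R0 −= (2)R3 → (1, 0, 0, 0, 3)
  clear (1,3): R1 −= (3)R3 → (0, 1, 0, 0, 1)
  clear (2,3): R2 −= (3)R3 → (0, 0, 1, 0, 4)

pivot columns: 0, 1, 2, 3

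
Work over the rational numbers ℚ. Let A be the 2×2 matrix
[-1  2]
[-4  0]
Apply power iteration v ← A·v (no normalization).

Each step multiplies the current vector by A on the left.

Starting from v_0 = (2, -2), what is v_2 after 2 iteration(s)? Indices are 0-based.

v_2 = (-10, 24)

v_0 = (2, -2).
v_1 = A·v_0 = (-6, -8).
v_2 = A·v_1 = (-10, 24).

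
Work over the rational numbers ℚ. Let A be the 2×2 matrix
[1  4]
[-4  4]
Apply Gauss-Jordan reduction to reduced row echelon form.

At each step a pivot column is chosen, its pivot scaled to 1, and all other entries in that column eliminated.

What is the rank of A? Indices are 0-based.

pivot(0,0)=1: scale R0 → (1, 4)
  clear (1,0): R1 −= (-4)R0 → (0, 20)
pivot(1,1)=20: scale R1 → (0, 1)
  clear (0,1): R0 −= (4)R1 → (1, 0)

rank = 2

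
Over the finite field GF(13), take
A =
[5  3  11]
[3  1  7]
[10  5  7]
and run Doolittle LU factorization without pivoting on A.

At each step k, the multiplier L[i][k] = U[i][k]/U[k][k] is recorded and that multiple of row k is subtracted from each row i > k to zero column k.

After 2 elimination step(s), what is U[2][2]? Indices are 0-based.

U[2][2] = 4

Step 1: pivot at (0,0) is 5.
  row1 ← row1 − (11)·row0  ⇒  L[1][0]=11, U row1=(0, 7, 3)
  row2 ← row2 − (2)·row0  ⇒  L[2][0]=2, U row2=(0, 12, 11)
Step 2: pivot at (1,1) is 7.
  row2 ← row2 − (11)·row1  ⇒  L[2][1]=11, U row2=(0, 0, 4)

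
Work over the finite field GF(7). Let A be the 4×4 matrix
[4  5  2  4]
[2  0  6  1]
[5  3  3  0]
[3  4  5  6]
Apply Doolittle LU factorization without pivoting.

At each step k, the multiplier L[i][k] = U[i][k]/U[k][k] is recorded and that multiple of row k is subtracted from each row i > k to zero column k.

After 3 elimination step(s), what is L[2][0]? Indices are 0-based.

L[2][0] = 3

[col 0] pivot 4
  R1 -= 4*R0 → (0, 1, 5, 6)  (L[1][0] := 4)
  R2 -= 3*R0 → (0, 2, 4, 2)  (L[2][0] := 3)
  R3 -= 6*R0 → (0, 2, 0, 3)  (L[3][0] := 6)
[col 1] pivot 1
  R2 -= 2*R1 → (0, 0, 1, 4)  (L[2][1] := 2)
  R3 -= 2*R1 → (0, 0, 4, 5)  (L[3][1] := 2)
[col 2] pivot 1
  R3 -= 4*R2 → (0, 0, 0, 3)  (L[3][2] := 4)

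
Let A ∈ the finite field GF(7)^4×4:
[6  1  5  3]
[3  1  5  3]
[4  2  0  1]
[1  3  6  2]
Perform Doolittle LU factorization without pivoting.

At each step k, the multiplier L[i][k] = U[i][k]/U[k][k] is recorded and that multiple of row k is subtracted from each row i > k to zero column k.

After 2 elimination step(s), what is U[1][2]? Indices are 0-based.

U[1][2] = 6

Step 1: pivot at (0,0) is 6.
  row1 ← row1 − (4)·row0  ⇒  L[1][0]=4, U row1=(0, 4, 6, 5)
  row2 ← row2 − (3)·row0  ⇒  L[2][0]=3, U row2=(0, 6, 6, 6)
  row3 ← row3 − (6)·row0  ⇒  L[3][0]=6, U row3=(0, 4, 4, 5)
Step 2: pivot at (1,1) is 4.
  row2 ← row2 − (5)·row1  ⇒  L[2][1]=5, U row2=(0, 0, 4, 2)
  row3 ← row3 − (1)·row1  ⇒  L[3][1]=1, U row3=(0, 0, 5, 0)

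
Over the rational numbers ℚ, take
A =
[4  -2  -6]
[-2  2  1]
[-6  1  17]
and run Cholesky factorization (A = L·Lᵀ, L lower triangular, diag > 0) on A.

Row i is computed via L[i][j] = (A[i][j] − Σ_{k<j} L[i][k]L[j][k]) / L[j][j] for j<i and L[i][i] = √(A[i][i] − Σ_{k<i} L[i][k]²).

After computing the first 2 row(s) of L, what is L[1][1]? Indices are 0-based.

Step 1: L[0][0] = √(4) = 2.
  L[1][0] = (-2) / L[0][0] = -1.
Step 2: L[1][1] = √(1) = 1.

L[1][1] = 1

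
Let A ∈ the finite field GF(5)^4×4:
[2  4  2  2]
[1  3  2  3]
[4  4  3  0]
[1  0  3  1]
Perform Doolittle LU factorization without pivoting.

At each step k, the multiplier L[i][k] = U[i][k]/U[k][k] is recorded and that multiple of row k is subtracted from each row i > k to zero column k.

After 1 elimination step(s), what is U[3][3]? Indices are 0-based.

Step 1: pivot at (0,0) is 2.
  row1 ← row1 − (3)·row0  ⇒  L[1][0]=3, U row1=(0, 1, 1, 2)
  row2 ← row2 − (2)·row0  ⇒  L[2][0]=2, U row2=(0, 1, 4, 1)
  row3 ← row3 − (3)·row0  ⇒  L[3][0]=3, U row3=(0, 3, 2, 0)

U[3][3] = 0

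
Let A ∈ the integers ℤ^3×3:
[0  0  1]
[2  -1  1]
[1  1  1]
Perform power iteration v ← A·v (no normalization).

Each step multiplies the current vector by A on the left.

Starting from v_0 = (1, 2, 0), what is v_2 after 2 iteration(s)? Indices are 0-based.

v_0 = (1, 2, 0).
v_1 = A·v_0 = (0, 0, 3).
v_2 = A·v_1 = (3, 3, 3).

v_2 = (3, 3, 3)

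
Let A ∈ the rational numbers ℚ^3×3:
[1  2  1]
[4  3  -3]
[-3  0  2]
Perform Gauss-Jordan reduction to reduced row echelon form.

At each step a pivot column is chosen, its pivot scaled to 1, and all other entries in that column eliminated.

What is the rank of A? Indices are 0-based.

step 1: normalize row 0 (÷1) = (1, 2, 1)
  row 1: subtract 4×row0 = (0, -5, -7)
  row 2: subtract -3×row0 = (0, 6, 5)
step 2: normalize row 1 (÷-5) = (0, 1, 7/5)
  row 0: subtract 2×row1 = (1, 0, -9/5)
  row 2: subtract 6×row1 = (0, 0, -17/5)
step 3: normalize row 2 (÷-17/5) = (0, 0, 1)
  row 0: subtract -9/5×row2 = (1, 0, 0)
  row 1: subtract 7/5×row2 = (0, 1, 0)

rank = 3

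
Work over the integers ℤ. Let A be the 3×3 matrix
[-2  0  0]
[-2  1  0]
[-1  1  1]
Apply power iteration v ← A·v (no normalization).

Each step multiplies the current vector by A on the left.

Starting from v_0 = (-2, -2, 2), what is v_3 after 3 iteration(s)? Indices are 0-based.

v_3 = (16, 10, 2)

v_0 = (-2, -2, 2).
v_1 = A·v_0 = (4, 2, 2).
v_2 = A·v_1 = (-8, -6, 0).
v_3 = A·v_2 = (16, 10, 2).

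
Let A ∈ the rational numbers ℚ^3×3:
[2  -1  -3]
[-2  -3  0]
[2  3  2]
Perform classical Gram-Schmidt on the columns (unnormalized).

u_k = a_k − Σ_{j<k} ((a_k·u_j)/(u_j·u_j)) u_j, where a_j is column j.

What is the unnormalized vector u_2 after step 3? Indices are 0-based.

u_2 = (0, 1, 1)

Step 1: u_0 = a_0 = (2, -2, 2).
Step 2: u_1 = a_1 − (5/6)·u_0 = (-8/3, -4/3, 4/3).
Step 3: u_2 = a_2 − (-1/6)·u_0 − (1)·u_1 = (0, 1, 1).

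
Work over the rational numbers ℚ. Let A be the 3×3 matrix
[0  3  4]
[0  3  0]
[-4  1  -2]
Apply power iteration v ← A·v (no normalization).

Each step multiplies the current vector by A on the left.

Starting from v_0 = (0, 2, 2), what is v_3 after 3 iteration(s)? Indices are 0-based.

v_0 = (0, 2, 2).
v_1 = A·v_0 = (14, 6, -2).
v_2 = A·v_1 = (10, 18, -46).
v_3 = A·v_2 = (-130, 54, 70).

v_3 = (-130, 54, 70)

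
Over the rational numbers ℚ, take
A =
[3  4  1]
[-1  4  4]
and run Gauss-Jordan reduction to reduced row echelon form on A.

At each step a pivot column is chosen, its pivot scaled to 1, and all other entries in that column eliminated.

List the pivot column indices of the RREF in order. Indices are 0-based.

[1] R0 /= 3  ⇒  (1, 4/3, 1/3)
     R1 -= -1·R0  ⇒  (0, 16/3, 13/3)
[2] R1 /= 16/3  ⇒  (0, 1, 13/16)
     R0 -= 4/3·R1  ⇒  (1, 0, -3/4)

pivot columns: 0, 1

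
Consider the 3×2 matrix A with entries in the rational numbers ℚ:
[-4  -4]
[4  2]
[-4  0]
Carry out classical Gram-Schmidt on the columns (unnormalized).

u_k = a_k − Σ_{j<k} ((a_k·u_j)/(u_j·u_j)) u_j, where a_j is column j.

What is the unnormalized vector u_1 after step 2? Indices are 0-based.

u_1 = (-2, 0, 2)

Step 1: u_0 = a_0 = (-4, 4, -4).
Step 2: u_1 = a_1 − (1/2)·u_0 = (-2, 0, 2).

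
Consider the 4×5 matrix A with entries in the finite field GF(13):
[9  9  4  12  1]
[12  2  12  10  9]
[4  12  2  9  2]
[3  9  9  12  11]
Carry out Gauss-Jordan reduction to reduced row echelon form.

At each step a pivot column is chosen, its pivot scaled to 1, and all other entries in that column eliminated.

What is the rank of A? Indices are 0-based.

pivot(0,0)=9: scale R0 → (1, 1, 12, 10, 3)
  clear (1,0): R1 −= (12)R0 → (0, 3, 11, 7, 12)
  clear (2,0): R2 −= (4)R0 → (0, 8, 6, 8, 3)
  clear (3,0): R3 −= (3)R0 → (0, 6, 12, 8, 2)
pivot(1,1)=3: scale R1 → (0, 1, 8, 11, 4)
  clear (0,1): R0 −= (1)R1 → (1, 0, 4, 12, 12)
  clear (2,1): R2 −= (8)R1 → (0, 0, 7, 11, 10)
  clear (3,1): R3 −= (6)R1 → (0, 0, 3, 7, 4)
pivot(2,2)=7: scale R2 → (0, 0, 1, 9, 7)
  clear (0,2): R0 −= (4)R2 → (1, 0, 0, 2, 10)
  clear (1,2): R1 −= (8)R2 → (0, 1, 0, 4, 0)
  clear (3,2): R3 −= (3)R2 → (0, 0, 0, 6, 9)
pivot(3,3)=6: scale R3 → (0, 0, 0, 1, 8)
  clear (0,3): R0 −= (2)R3 → (1, 0, 0, 0, 7)
  clear (1,3): R1 −= (4)R3 → (0, 1, 0, 0, 7)
  clear (2,3): R2 −= (9)R3 → (0, 0, 1, 0, 0)

rank = 4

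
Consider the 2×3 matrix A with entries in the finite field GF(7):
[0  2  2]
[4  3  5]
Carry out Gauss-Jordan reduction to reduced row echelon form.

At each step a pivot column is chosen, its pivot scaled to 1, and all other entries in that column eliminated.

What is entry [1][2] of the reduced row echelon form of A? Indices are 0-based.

M[1][2] = 1

[1] R0 <-> R1
[1] R0 /= 4  ⇒  (1, 6, 3)
[2] R1 /= 2  ⇒  (0, 1, 1)
     R0 -= 6·R1  ⇒  (1, 0, 4)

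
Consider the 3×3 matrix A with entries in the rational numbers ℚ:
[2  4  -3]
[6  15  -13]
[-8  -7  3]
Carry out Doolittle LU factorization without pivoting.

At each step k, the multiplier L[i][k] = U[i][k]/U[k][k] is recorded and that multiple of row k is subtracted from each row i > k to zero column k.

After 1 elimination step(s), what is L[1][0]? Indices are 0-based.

[col 0] pivot 2
  R1 -= 3*R0 → (0, 3, -4)  (L[1][0] := 3)
  R2 -= -4*R0 → (0, 9, -9)  (L[2][0] := -4)

L[1][0] = 3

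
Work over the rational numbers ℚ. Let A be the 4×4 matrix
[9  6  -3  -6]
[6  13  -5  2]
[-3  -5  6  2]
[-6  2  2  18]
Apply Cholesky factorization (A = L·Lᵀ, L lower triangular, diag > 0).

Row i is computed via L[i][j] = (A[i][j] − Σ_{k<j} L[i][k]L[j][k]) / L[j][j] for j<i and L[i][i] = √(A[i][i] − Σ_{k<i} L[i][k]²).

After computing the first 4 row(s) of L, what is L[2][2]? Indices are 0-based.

Step 1: L[0][0] = √(9) = 3.
  L[1][0] = (6) / L[0][0] = 2.
Step 2: L[1][1] = √(9) = 3.
  L[2][0] = (-3) / L[0][0] = -1.
  L[2][1] = (-3) / L[1][1] = -1.
Step 3: L[2][2] = √(4) = 2.
  L[3][0] = (-6) / L[0][0] = -2.
  L[3][1] = (6) / L[1][1] = 2.
  L[3][2] = (2) / L[2][2] = 1.
Step 4: L[3][3] = √(9) = 3.

L[2][2] = 2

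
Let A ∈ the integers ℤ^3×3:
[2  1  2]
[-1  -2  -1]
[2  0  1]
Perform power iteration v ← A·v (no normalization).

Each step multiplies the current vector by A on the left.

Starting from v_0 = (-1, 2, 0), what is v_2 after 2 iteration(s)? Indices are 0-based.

v_0 = (-1, 2, 0).
v_1 = A·v_0 = (0, -3, -2).
v_2 = A·v_1 = (-7, 8, -2).

v_2 = (-7, 8, -2)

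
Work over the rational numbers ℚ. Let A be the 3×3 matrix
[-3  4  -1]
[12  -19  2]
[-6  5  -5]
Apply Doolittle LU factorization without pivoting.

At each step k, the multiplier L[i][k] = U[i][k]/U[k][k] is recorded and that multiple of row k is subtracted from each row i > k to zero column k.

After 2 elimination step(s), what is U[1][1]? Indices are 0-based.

k=0: U[0][0]=-3
  eliminate (1,0): mult=-4, new row 1: (0, -3, -2); set L[1][0]=-4
  eliminate (2,0): mult=2, new row 2: (0, -3, -3); set L[2][0]=2
k=1: U[1][1]=-3
  eliminate (2,1): mult=1, new row 2: (0, 0, -1); set L[2][1]=1

U[1][1] = -3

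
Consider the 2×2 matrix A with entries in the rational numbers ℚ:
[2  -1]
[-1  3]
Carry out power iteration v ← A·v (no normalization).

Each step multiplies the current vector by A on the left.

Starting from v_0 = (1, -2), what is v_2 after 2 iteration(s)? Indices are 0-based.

v_0 = (1, -2).
v_1 = A·v_0 = (4, -7).
v_2 = A·v_1 = (15, -25).

v_2 = (15, -25)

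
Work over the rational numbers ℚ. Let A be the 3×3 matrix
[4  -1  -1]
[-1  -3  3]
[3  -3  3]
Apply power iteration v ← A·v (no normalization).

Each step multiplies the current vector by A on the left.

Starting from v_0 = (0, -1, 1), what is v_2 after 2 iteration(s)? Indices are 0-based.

v_0 = (0, -1, 1).
v_1 = A·v_0 = (0, 6, 6).
v_2 = A·v_1 = (-12, 0, 0).

v_2 = (-12, 0, 0)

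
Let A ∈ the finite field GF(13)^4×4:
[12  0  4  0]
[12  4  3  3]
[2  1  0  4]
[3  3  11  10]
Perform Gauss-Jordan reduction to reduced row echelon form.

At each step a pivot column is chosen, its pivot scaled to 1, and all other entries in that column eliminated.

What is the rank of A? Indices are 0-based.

[1] R0 /= 12  ⇒  (1, 0, 9, 0)
     R1 -= 12·R0  ⇒  (0, 4, 12, 3)
     R2 -= 2·R0  ⇒  (0, 1, 8, 4)
     R3 -= 3·R0  ⇒  (0, 3, 10, 10)
[2] R1 /= 4  ⇒  (0, 1, 3, 4)
     R2 -= 1·R1  ⇒  (0, 0, 5, 0)
     R3 -= 3·R1  ⇒  (0, 0, 1, 11)
[3] R2 /= 5  ⇒  (0, 0, 1, 0)
     R0 -= 9·R2  ⇒  (1, 0, 0, 0)
     R1 -= 3·R2  ⇒  (0, 1, 0, 4)
     R3 -= 1·R2  ⇒  (0, 0, 0, 11)
[4] R3 /= 11  ⇒  (0, 0, 0, 1)
     R1 -= 4·R3  ⇒  (0, 1, 0, 0)

rank = 4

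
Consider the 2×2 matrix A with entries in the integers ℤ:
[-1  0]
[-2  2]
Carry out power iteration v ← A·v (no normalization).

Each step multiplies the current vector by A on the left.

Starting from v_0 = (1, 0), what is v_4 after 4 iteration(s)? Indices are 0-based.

v_0 = (1, 0).
v_1 = A·v_0 = (-1, -2).
v_2 = A·v_1 = (1, -2).
v_3 = A·v_2 = (-1, -6).
v_4 = A·v_3 = (1, -10).

v_4 = (1, -10)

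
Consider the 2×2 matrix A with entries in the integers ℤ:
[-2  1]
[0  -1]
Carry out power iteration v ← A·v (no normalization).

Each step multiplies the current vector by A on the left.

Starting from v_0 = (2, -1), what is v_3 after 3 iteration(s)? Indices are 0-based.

v_3 = (-23, 1)

v_0 = (2, -1).
v_1 = A·v_0 = (-5, 1).
v_2 = A·v_1 = (11, -1).
v_3 = A·v_2 = (-23, 1).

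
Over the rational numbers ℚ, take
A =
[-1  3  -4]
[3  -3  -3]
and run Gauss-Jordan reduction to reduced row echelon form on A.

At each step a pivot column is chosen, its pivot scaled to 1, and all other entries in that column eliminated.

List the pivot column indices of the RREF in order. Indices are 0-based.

pivot columns: 0, 1

[1] R0 /= -1  ⇒  (1, -3, 4)
     R1 -= 3·R0  ⇒  (0, 6, -15)
[2] R1 /= 6  ⇒  (0, 1, -5/2)
     R0 -= -3·R1  ⇒  (1, 0, -7/2)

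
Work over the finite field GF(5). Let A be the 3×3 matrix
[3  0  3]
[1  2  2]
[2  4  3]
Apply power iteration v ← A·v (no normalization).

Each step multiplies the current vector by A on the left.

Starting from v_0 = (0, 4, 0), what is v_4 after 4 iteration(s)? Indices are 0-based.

v_0 = (0, 4, 0).
v_1 = A·v_0 = (0, 3, 1).
v_2 = A·v_1 = (3, 3, 0).
v_3 = A·v_2 = (4, 4, 3).
v_4 = A·v_3 = (1, 3, 3).

v_4 = (1, 3, 3)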